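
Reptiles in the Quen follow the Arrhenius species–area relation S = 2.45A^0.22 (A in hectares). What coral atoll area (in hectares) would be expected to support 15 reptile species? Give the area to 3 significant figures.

3780 hectares

15 = 2.45 × A^0.22  ⇒  A^0.22 = 15/2.45 = 6.122
ln A = ln(6.122) / 0.22 = 1.8120 / 0.22 = 8.2362
A = e^8.2362 ≈ 3775 hectares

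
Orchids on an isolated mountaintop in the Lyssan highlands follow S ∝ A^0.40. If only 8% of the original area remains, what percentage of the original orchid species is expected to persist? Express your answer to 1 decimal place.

36.4%

S_new/S_old = (A_new/A_old)^z = 0.08^0.4
= exp(0.4 × ln 0.08) = exp(0.4 × -2.5257) = exp(-1.0103) ≈ 0.3641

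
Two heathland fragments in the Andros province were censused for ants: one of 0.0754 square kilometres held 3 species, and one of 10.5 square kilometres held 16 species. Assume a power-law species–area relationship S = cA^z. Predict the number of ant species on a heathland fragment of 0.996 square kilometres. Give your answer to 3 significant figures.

z = ln(16/3) / ln(10.5/0.0754) = 1.6740 / 4.9363 = 0.3391
c = 3 / 0.0754^0.3391 = 3 / 0.4162 = 7.208
S₃ = 7.208 × 0.996^0.3391 = 7.208 × 0.9986 ≈ 7.198

7.20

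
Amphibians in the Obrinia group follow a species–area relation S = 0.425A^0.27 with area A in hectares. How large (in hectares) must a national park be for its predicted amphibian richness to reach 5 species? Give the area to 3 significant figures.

5 = 0.425 × A^0.27  ⇒  A^0.27 = 5/0.425 = 11.76
ln A = ln(11.76) / 0.27 = 2.4651 / 0.27 = 9.1300
A = e^9.1300 ≈ 9228 hectares

9230 hectares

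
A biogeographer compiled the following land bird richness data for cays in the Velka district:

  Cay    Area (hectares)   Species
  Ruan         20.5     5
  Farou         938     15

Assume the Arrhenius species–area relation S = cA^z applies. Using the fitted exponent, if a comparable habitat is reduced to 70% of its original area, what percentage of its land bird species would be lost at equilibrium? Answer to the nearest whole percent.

z = ln(15/5) / ln(938/20.5) = 1.0986 / 3.8233 = 0.2873
S_new/S_old = (A_new/A_old)^z = 0.7^0.2873 = exp(0.2873 × -0.3567) = 0.9026
Fraction lost = 1 − 0.9026 = 0.09741

10%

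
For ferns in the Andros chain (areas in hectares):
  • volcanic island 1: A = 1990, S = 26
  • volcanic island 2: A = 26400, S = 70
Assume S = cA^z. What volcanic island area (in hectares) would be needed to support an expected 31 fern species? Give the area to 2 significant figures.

z = ln(70/26) / ln(26400/1990) = 0.9904 / 2.5852 = 0.3831
c = 26 / 1990^0.3831 = 26 / 18.36 = 1.416
A = (31/1.416)^(1/0.3831) ⇒ ln A = ln(21.89)/0.3831 = 8.0550
A = e^8.0550 ≈ 3150 hectares

3100 hectares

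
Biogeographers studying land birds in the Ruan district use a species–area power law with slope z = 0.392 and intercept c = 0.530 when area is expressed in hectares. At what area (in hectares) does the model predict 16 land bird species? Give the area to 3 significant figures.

16 = 0.53 × A^0.392  ⇒  A^0.392 = 16/0.53 = 30.19
ln A = ln(30.19) / 0.392 = 3.4075 / 0.392 = 8.6925
A = e^8.6925 ≈ 5958 hectares

5960 hectares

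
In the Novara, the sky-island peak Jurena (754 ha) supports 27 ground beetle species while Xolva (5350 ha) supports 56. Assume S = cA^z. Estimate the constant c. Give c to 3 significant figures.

z = ln(S₂/S₁) / ln(A₂/A₁) = ln(56/27) / ln(5350/754) = 0.7295 / 1.9595 = 0.3723
c = S₁ / A₁^z = 27 / 754^0.3723 = 27 / 11.78 = 2.291

2.29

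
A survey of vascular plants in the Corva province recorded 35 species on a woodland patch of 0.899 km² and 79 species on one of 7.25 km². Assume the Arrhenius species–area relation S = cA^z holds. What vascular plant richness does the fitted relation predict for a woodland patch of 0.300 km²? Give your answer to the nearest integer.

z = ln(79/35) / ln(7.25/0.899) = 0.8141 / 2.0875 = 0.3900
c = 35 / 0.899^0.3900 = 35 / 0.9593 = 36.48
S₃ = 36.48 × 0.3^0.3900 = 36.48 × 0.6253 ≈ 22.81

23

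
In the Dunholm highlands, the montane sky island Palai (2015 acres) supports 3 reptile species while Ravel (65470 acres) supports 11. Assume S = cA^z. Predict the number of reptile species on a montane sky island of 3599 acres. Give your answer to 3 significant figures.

z = ln(11/3) / ln(65470/2015) = 1.2993 / 3.4810 = 0.3733
c = 3 / 2015^0.3733 = 3 / 17.11 = 0.1753
S₃ = 0.1753 × 3599^0.3733 = 0.1753 × 21.25 ≈ 3.725

3.73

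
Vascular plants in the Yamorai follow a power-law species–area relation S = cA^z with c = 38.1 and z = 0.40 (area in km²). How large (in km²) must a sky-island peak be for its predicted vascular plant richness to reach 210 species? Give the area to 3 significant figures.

210 = 38.1 × A^0.4  ⇒  A^0.4 = 210/38.1 = 5.512
ln A = ln(5.512) / 0.4 = 1.7069 / 0.4 = 4.2672
A = e^4.2672 ≈ 71.32 km²

71.3 km²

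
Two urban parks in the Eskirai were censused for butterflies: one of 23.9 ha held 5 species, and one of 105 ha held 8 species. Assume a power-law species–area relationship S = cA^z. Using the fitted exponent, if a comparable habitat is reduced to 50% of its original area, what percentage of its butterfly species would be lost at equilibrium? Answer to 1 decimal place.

z = ln(8/5) / ln(105/23.9) = 0.4700 / 1.4801 = 0.3176
S_new/S_old = (A_new/A_old)^z = 0.5^0.3176 = exp(0.3176 × -0.6931) = 0.8024
Fraction lost = 1 − 0.8024 = 0.1976

19.8%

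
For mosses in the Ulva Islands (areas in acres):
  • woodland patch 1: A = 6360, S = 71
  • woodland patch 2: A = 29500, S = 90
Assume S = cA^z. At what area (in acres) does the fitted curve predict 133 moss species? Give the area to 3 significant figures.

369000 acres

z = ln(90/71) / ln(29500/6360) = 0.2371 / 1.5344 = 0.1545
c = 71 / 6360^0.1545 = 71 / 3.871 = 18.34
A = (133/18.34)^(1/0.1545) ⇒ ln A = ln(7.251)/0.1545 = 12.8192
A = e^12.8192 ≈ 369222 acres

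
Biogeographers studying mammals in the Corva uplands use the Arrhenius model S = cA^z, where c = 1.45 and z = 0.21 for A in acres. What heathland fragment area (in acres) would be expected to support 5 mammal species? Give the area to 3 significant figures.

5 = 1.45 × A^0.21  ⇒  A^0.21 = 5/1.45 = 3.448
ln A = ln(3.448) / 0.21 = 1.2379 / 0.21 = 5.8946
A = e^5.8946 ≈ 363.1 acres

363 acres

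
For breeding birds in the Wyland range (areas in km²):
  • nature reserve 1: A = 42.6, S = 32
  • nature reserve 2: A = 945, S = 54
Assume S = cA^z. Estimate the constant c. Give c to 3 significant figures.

z = ln(S₂/S₁) / ln(A₂/A₁) = ln(54/32) / ln(945/42.6) = 0.5232 / 3.0993 = 0.1688
c = S₁ / A₁^z = 32 / 42.6^0.1688 = 32 / 1.884 = 16.98

17.0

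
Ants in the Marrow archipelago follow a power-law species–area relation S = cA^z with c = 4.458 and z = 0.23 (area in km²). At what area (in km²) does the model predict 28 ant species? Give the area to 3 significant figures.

28 = 4.458 × A^0.23  ⇒  A^0.23 = 28/4.458 = 6.281
ln A = ln(6.281) / 0.23 = 1.8375 / 0.23 = 7.9891
A = e^7.9891 ≈ 2949 km²

2950 km²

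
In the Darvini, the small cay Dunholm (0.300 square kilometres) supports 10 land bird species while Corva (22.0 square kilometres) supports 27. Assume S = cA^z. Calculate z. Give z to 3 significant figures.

Taking logs: ln S = ln c + z ln A, so z = (ln S₂ − ln S₁)/(ln A₂ − ln A₁).
z = ln(27/10) / ln(22/0.3) = ln(2.7) / ln(73.33) = 0.9933 / 4.2950 = 0.2313

0.231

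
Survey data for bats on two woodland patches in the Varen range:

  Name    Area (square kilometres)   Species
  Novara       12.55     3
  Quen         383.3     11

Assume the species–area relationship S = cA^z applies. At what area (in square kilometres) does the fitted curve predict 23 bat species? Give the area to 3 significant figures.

2670 square kilometres

z = ln(11/3) / ln(383.3/12.55) = 1.2993 / 3.4191 = 0.3800
c = 3 / 12.55^0.3800 = 3 / 2.615 = 1.147
A = (23/1.147)^(1/0.3800) ⇒ ln A = ln(20.05)/0.3800 = 7.8898
A = e^7.8898 ≈ 2670 square kilometres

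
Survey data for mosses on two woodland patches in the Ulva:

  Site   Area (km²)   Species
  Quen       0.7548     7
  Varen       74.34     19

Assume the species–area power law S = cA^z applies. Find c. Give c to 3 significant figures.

7.44

z = ln(S₂/S₁) / ln(A₂/A₁) = ln(19/7) / ln(74.34/0.7548) = 0.9985 / 4.5900 = 0.2175
c = S₁ / A₁^z = 7 / 0.7548^0.2175 = 7 / 0.9406 = 7.442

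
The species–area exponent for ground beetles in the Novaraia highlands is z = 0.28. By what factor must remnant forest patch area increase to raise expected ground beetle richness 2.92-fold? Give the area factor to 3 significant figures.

45.9

(A₂/A₁)^0.28 = 2.92, so A₂/A₁ = 2.92^(1/0.28) = 2.92^3.571
ln(A₂/A₁) = ln 2.92 / 0.28 = 1.0716 / 0.28 = 3.8271
A₂/A₁ = e^3.8271 ≈ 45.93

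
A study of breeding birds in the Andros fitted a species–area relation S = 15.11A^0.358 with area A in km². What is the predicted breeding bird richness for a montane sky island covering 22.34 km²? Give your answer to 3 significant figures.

45.9

S = 15.11 × 22.34^0.358
ln S = ln 15.11 + 0.358 × ln 22.34 = 2.7154 + 0.358 × 3.1064 = 3.8274
S = e^3.8274 ≈ 45.94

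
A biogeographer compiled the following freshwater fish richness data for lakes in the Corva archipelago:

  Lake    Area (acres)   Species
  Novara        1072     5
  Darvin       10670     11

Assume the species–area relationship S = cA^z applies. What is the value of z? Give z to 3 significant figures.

Taking logs: ln S = ln c + z ln A, so z = (ln S₂ − ln S₁)/(ln A₂ − ln A₁).
z = ln(11/5) / ln(10670/1072) = ln(2.2) / ln(9.953) = 0.7885 / 2.2979 = 0.3431

0.343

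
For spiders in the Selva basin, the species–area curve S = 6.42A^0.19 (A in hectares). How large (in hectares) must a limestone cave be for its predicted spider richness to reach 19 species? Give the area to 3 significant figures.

302 hectares

19 = 6.42 × A^0.19  ⇒  A^0.19 = 19/6.42 = 2.96
ln A = ln(2.96) / 0.19 = 1.0850 / 0.19 = 5.7106
A = e^5.7106 ≈ 302.1 hectares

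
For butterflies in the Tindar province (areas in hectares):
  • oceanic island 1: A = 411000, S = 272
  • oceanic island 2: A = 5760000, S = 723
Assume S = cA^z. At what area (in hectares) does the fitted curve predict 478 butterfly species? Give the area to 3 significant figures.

1880000 hectares

z = ln(723/272) / ln(5760000/411000) = 0.9776 / 2.6401 = 0.3703
c = 272 / 411000^0.3703 = 272 / 119.9 = 2.269
A = (478/2.269)^(1/0.3703) ⇒ ln A = ln(210.7)/0.3703 = 14.4490
A = e^14.4490 ≈ 1884089 hectares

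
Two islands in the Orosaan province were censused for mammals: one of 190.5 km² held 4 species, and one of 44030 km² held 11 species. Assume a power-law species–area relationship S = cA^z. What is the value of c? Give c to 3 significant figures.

z = ln(S₂/S₁) / ln(A₂/A₁) = ln(11/4) / ln(44030/190.5) = 1.0116 / 5.4430 = 0.1859
c = S₁ / A₁^z = 4 / 190.5^0.1859 = 4 / 2.653 = 1.508

1.51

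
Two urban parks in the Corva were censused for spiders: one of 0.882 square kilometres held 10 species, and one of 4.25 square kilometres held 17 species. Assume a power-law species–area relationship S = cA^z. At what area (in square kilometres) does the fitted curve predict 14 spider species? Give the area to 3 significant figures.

2.39 square kilometres

z = ln(17/10) / ln(4.25/0.882) = 0.5306 / 1.5725 = 0.3374
c = 10 / 0.882^0.3374 = 10 / 0.9585 = 10.43
A = (14/10.43)^(1/0.3374) ⇒ ln A = ln(1.342)/0.3374 = 0.8716
A = e^0.8716 ≈ 2.391 square kilometres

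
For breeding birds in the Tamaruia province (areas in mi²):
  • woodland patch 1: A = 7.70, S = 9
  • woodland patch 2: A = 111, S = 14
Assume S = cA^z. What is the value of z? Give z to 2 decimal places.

Taking logs: ln S = ln c + z ln A, so z = (ln S₂ − ln S₁)/(ln A₂ − ln A₁).
z = ln(14/9) / ln(111/7.7) = ln(1.556) / ln(14.42) = 0.4418 / 2.6683 = 0.1656

0.17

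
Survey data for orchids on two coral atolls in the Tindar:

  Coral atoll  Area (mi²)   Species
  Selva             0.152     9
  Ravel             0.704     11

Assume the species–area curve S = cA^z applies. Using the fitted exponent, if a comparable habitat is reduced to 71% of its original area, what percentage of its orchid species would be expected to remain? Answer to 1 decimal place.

z = ln(11/9) / ln(0.704/0.152) = 0.2007 / 1.5329 = 0.1309
S_new/S_old = (A_new/A_old)^z = 0.71^0.1309 = exp(0.1309 × -0.3425) = 0.9562

95.6%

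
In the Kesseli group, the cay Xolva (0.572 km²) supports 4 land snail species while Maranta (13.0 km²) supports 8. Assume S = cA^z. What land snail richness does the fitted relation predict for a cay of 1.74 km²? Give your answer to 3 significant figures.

z = ln(8/4) / ln(13/0.572) = 0.6931 / 3.1236 = 0.2219
c = 4 / 0.572^0.2219 = 4 / 0.8834 = 4.528
S₃ = 4.528 × 1.74^0.2219 = 4.528 × 1.131 ≈ 5.12

5.12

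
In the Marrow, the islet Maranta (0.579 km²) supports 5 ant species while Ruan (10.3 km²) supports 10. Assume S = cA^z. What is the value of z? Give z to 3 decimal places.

Taking logs: ln S = ln c + z ln A, so z = (ln S₂ − ln S₁)/(ln A₂ − ln A₁).
z = ln(10/5) / ln(10.3/0.579) = ln(2) / ln(17.79) = 0.6931 / 2.8786 = 0.2408

0.241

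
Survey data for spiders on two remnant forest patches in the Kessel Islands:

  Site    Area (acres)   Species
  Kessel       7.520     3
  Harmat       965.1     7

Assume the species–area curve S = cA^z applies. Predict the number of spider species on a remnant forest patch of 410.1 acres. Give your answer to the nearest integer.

6

z = ln(7/3) / ln(965.1/7.52) = 0.8473 / 4.8547 = 0.1745
c = 3 / 7.52^0.1745 = 3 / 1.422 = 2.11
S₃ = 2.11 × 410.1^0.1745 = 2.11 × 2.858 ≈ 6.029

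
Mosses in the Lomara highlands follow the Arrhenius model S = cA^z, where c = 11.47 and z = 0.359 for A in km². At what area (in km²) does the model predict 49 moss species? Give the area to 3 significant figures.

57.1 km²

49 = 11.47 × A^0.359  ⇒  A^0.359 = 49/11.47 = 4.272
ln A = ln(4.272) / 0.359 = 1.4521 / 0.359 = 4.0448
A = e^4.0448 ≈ 57.1 km²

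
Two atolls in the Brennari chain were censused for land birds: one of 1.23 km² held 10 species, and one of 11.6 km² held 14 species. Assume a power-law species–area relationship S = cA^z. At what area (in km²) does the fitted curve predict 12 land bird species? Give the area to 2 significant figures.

z = ln(14/10) / ln(11.6/1.23) = 0.3365 / 2.2440 = 0.1499
c = 10 / 1.23^0.1499 = 10 / 1.032 = 9.694
A = (12/9.694)^(1/0.1499) ⇒ ln A = ln(1.238)/0.1499 = 1.4229
A = e^1.4229 ≈ 4.149 km²

4.1 km²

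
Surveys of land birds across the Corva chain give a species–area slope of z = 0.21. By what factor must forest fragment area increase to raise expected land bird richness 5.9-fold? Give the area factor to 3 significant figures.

4690

(A₂/A₁)^0.21 = 5.9, so A₂/A₁ = 5.9^(1/0.21) = 5.9^4.762
ln(A₂/A₁) = ln 5.9 / 0.21 = 1.7750 / 0.21 = 8.4522
A₂/A₁ = e^8.4522 ≈ 4685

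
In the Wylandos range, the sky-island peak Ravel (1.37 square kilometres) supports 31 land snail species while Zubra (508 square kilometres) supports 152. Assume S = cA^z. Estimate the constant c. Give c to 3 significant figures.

z = ln(S₂/S₁) / ln(A₂/A₁) = ln(152/31) / ln(508/1.37) = 1.5899 / 5.9157 = 0.2688
c = S₁ / A₁^z = 31 / 1.37^0.2688 = 31 / 1.088 = 28.49

28.5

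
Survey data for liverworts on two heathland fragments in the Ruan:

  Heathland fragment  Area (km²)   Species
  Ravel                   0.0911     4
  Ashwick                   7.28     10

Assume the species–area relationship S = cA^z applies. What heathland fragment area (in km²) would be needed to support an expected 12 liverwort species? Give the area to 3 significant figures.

z = ln(10/4) / ln(7.28/0.0911) = 0.9163 / 4.3809 = 0.2092
c = 4 / 0.0911^0.2092 = 4 / 0.6059 = 6.602
A = (12/6.602)^(1/0.2092) ⇒ ln A = ln(1.818)/0.2092 = 2.8568
A = e^2.8568 ≈ 17.41 km²

17.4 km²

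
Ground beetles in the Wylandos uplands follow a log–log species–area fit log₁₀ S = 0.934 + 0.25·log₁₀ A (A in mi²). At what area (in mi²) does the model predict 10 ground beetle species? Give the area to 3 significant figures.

1.84 mi²

10 = 8.59 × A^0.25  ⇒  A^0.25 = 10/8.59 = 1.164
ln A = ln(1.164) / 0.25 = 0.1520 / 0.25 = 0.6079
A = e^0.6079 ≈ 1.837 mi²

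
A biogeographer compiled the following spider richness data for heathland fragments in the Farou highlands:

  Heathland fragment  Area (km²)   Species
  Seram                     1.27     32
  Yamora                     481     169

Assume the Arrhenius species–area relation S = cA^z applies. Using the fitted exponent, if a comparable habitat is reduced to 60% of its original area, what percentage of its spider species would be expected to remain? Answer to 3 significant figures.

86.7%

z = ln(169/32) / ln(481/1.27) = 1.6642 / 5.9369 = 0.2803
S_new/S_old = (A_new/A_old)^z = 0.6^0.2803 = exp(0.2803 × -0.5108) = 0.8666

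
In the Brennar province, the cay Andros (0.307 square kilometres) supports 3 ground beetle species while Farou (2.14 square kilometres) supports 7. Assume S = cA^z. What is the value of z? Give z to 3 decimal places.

Taking logs: ln S = ln c + z ln A, so z = (ln S₂ − ln S₁)/(ln A₂ − ln A₁).
z = ln(7/3) / ln(2.14/0.307) = ln(2.333) / ln(6.971) = 0.8473 / 1.9417 = 0.4364

0.436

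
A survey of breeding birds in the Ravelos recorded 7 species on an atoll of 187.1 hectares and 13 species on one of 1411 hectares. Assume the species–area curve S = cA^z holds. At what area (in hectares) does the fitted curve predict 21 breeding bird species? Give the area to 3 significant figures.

6750 hectares

z = ln(13/7) / ln(1411/187.1) = 0.6190 / 2.0204 = 0.3064
c = 7 / 187.1^0.3064 = 7 / 4.968 = 1.409
A = (21/1.409)^(1/0.3064) ⇒ ln A = ln(14.9)/0.3064 = 8.8173
A = e^8.8173 ≈ 6750 hectares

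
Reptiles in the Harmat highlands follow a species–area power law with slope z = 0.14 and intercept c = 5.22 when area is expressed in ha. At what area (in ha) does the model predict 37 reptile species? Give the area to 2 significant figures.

1200000 ha

37 = 5.22 × A^0.14  ⇒  A^0.14 = 37/5.22 = 7.088
ln A = ln(7.088) / 0.14 = 1.9584 / 0.14 = 13.9887
A = e^13.9887 ≈ 1189113 ha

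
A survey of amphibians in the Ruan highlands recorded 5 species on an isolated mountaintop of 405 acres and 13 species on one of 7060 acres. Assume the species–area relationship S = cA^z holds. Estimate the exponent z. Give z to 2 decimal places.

0.33

Taking logs: ln S = ln c + z ln A, so z = (ln S₂ − ln S₁)/(ln A₂ − ln A₁).
z = ln(13/5) / ln(7060/405) = ln(2.6) / ln(17.43) = 0.9555 / 2.8583 = 0.3343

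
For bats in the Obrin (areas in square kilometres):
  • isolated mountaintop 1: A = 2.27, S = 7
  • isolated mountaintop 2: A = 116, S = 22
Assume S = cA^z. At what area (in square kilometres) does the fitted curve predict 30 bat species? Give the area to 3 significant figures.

337 square kilometres

z = ln(22/7) / ln(116/2.27) = 1.1451 / 3.9338 = 0.2911
c = 7 / 2.27^0.2911 = 7 / 1.27 = 5.514
A = (30/5.514)^(1/0.2911) ⇒ ln A = ln(5.441)/0.2911 = 5.8190
A = e^5.8190 ≈ 336.7 square kilometres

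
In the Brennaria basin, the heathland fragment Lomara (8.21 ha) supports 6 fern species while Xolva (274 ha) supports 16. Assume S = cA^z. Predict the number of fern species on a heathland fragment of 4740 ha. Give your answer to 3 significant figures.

z = ln(16/6) / ln(274/8.21) = 0.9808 / 3.5078 = 0.2796
c = 6 / 8.21^0.2796 = 6 / 1.802 = 3.33
S₃ = 3.33 × 4740^0.2796 = 3.33 × 10.66 ≈ 35.51

35.5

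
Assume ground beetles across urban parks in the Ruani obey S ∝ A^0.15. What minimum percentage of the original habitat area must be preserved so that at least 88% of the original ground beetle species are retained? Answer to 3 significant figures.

42.6%

Need (A_new/A_old)^0.15 = 0.88, so A_new/A_old = 0.88^(1/0.15) = 0.88^6.667
ln(A_new/A_old) = ln 0.88 / 0.15 = -0.1278 / 0.15 = -0.8522
A_new/A_old = e^-0.8522 ≈ 0.4265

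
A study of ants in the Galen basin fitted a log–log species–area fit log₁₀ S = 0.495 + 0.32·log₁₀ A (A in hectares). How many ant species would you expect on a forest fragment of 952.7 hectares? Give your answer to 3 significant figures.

28.1

S = 3.126 × 952.7^0.32
ln S = ln 3.126 + 0.32 × ln 952.7 = 1.1398 + 0.32 × 6.8593 = 3.3348
S = e^3.3348 ≈ 28.07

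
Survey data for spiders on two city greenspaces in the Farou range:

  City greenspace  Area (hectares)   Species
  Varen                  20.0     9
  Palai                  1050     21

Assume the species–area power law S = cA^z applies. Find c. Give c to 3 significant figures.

4.74

z = ln(S₂/S₁) / ln(A₂/A₁) = ln(21/9) / ln(1050/20) = 0.8473 / 3.9608 = 0.2139
c = S₁ / A₁^z = 9 / 20^0.2139 = 9 / 1.898 = 4.742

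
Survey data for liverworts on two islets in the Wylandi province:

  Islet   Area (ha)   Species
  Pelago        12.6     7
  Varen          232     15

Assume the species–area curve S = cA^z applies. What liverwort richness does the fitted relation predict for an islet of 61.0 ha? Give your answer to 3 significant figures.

10.6

z = ln(15/7) / ln(232/12.6) = 0.7621 / 2.9130 = 0.2616
c = 7 / 12.6^0.2616 = 7 / 1.94 = 3.608
S₃ = 3.608 × 61^0.2616 = 3.608 × 2.932 ≈ 10.58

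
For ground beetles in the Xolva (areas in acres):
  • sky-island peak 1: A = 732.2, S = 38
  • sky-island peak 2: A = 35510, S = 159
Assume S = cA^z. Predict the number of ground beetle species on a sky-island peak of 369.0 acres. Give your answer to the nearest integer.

30

z = ln(159/38) / ln(35510/732.2) = 1.4313 / 3.8815 = 0.3688
c = 38 / 732.2^0.3688 = 38 / 11.39 = 3.338
S₃ = 3.338 × 369^0.3688 = 3.338 × 8.843 ≈ 29.51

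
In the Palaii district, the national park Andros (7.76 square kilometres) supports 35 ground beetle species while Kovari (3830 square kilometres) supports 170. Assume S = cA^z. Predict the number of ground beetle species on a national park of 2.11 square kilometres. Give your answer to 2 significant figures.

25

z = ln(170/35) / ln(3830/7.76) = 1.5805 / 6.2016 = 0.2548
c = 35 / 7.76^0.2548 = 35 / 1.686 = 20.76
S₃ = 20.76 × 2.11^0.2548 = 20.76 × 1.21 ≈ 25.12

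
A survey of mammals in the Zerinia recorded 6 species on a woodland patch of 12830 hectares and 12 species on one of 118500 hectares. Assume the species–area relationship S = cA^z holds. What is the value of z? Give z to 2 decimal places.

Taking logs: ln S = ln c + z ln A, so z = (ln S₂ − ln S₁)/(ln A₂ − ln A₁).
z = ln(12/6) / ln(118500/12830) = ln(2) / ln(9.236) = 0.6931 / 2.2231 = 0.3118

0.31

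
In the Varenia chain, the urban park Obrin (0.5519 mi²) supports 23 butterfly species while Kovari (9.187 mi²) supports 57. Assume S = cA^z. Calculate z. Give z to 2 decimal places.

0.32

Taking logs: ln S = ln c + z ln A, so z = (ln S₂ − ln S₁)/(ln A₂ − ln A₁).
z = ln(57/23) / ln(9.187/0.5519) = ln(2.478) / ln(16.65) = 0.9076 / 2.8122 = 0.3227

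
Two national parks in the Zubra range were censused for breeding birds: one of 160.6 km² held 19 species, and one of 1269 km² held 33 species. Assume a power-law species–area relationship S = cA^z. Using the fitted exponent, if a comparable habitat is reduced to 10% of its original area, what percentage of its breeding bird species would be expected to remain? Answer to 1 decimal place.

54.1%

z = ln(33/19) / ln(1269/160.6) = 0.5521 / 2.0671 = 0.2671
S_new/S_old = (A_new/A_old)^z = 0.1^0.2671 = exp(0.2671 × -2.3026) = 0.5407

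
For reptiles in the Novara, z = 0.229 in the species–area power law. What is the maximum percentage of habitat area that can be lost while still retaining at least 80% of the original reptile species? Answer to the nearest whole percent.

Need (A_new/A_old)^0.229 = 0.8, so A_new/A_old = 0.8^(1/0.229) = 0.8^4.367
ln(A_new/A_old) = ln 0.8 / 0.229 = -0.2231 / 0.229 = -0.9744
A_new/A_old = e^-0.9744 ≈ 0.3774
Fraction that can be lost = 1 − 0.3774 = 0.6226

62%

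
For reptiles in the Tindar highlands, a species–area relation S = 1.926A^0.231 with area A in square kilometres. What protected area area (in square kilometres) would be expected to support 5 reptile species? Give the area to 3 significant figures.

62.2 square kilometres

5 = 1.926 × A^0.231  ⇒  A^0.231 = 5/1.926 = 2.596
ln A = ln(2.596) / 0.231 = 0.9540 / 0.231 = 4.1298
A = e^4.1298 ≈ 62.17 square kilometres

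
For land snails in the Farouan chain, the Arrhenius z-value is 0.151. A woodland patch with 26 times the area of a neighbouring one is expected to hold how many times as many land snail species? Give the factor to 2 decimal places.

S₂/S₁ = (A₂/A₁)^z = 26^0.151
ln(S₂/S₁) = 0.151 × ln 26 = 0.151 × 3.2581 = 0.4920
S₂/S₁ = e^0.4920 ≈ 1.636

1.64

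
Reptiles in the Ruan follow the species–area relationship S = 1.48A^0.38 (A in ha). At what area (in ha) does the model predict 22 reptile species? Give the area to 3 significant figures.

22 = 1.48 × A^0.38  ⇒  A^0.38 = 22/1.48 = 14.86
ln A = ln(14.86) / 0.38 = 2.6990 / 0.38 = 7.1026
A = e^7.1026 ≈ 1215 ha

1220 ha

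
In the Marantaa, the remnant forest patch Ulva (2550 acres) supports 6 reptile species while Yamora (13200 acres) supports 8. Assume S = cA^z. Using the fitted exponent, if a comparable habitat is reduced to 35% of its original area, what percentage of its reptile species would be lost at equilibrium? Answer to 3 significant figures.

z = ln(8/6) / ln(13200/2550) = 0.2877 / 1.6441 = 0.1750
S_new/S_old = (A_new/A_old)^z = 0.35^0.1750 = exp(0.1750 × -1.0498) = 0.8322
Fraction lost = 1 − 0.8322 = 0.1678

16.8%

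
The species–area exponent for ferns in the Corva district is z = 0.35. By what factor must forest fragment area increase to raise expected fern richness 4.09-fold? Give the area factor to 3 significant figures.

55.9

(A₂/A₁)^0.35 = 4.09, so A₂/A₁ = 4.09^(1/0.35) = 4.09^2.857
ln(A₂/A₁) = ln 4.09 / 0.35 = 1.4085 / 0.35 = 4.0244
A₂/A₁ = e^4.0244 ≈ 55.95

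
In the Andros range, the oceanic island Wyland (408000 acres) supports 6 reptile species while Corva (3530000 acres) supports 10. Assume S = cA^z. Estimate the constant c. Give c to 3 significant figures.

0.282

z = ln(S₂/S₁) / ln(A₂/A₁) = ln(10/6) / ln(3530000/408000) = 0.5108 / 2.1578 = 0.2367
c = S₁ / A₁^z = 6 / 408000^0.2367 = 6 / 21.29 = 0.2818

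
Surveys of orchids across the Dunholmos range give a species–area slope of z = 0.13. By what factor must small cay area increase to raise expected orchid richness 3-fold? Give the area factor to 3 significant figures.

4680

(A₂/A₁)^0.13 = 3, so A₂/A₁ = 3^(1/0.13) = 3^7.692
ln(A₂/A₁) = ln 3 / 0.13 = 1.0986 / 0.13 = 8.4509
A₂/A₁ = e^8.4509 ≈ 4679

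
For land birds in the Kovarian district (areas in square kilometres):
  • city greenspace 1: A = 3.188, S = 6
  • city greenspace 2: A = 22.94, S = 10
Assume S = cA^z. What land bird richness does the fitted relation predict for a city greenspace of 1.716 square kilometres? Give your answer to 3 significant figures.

z = ln(10/6) / ln(22.94/3.188) = 0.5108 / 1.9735 = 0.2588
c = 6 / 3.188^0.2588 = 6 / 1.35 = 4.444
S₃ = 4.444 × 1.716^0.2588 = 4.444 × 1.15 ≈ 5.111

5.11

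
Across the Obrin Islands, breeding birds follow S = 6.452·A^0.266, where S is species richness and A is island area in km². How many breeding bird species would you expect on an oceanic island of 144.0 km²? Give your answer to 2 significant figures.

24

S = 6.452 × 144^0.266
ln S = ln 6.452 + 0.266 × ln 144 = 1.8644 + 0.266 × 4.9698 = 3.1864
S = e^3.1864 ≈ 24.2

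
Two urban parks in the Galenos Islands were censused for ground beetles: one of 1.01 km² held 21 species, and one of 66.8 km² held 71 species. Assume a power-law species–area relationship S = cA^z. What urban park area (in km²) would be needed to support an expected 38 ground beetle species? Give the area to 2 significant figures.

z = ln(71/21) / ln(66.8/1.01) = 1.2182 / 4.1918 = 0.2906
c = 21 / 1.01^0.2906 = 21 / 1.003 = 20.94
A = (38/20.94)^(1/0.2906) ⇒ ln A = ln(1.815)/0.2906 = 2.0507
A = e^2.0507 ≈ 7.773 km²

7.8 km²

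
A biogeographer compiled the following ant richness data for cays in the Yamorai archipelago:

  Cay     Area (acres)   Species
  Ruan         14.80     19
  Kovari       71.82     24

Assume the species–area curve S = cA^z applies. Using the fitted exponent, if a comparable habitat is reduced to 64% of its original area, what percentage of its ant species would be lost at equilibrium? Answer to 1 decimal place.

6.4%

z = ln(24/19) / ln(71.82/14.8) = 0.2336 / 1.5795 = 0.1479
S_new/S_old = (A_new/A_old)^z = 0.64^0.1479 = exp(0.1479 × -0.4463) = 0.9361
Fraction lost = 1 − 0.9361 = 0.06388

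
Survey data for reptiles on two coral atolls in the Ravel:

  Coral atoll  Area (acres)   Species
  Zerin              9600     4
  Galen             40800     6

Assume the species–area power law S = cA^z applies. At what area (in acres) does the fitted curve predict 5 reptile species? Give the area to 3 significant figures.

z = ln(6/4) / ln(40800/9600) = 0.4055 / 1.4469 = 0.2802
c = 4 / 9600^0.2802 = 4 / 13.06 = 0.3063
A = (5/0.3063)^(1/0.2802) ⇒ ln A = ln(16.32)/0.2802 = 9.9658
A = e^9.9658 ≈ 21286 acres

21300 acres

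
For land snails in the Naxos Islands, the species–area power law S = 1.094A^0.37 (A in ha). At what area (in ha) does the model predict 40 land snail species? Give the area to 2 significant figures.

17000 ha

40 = 1.094 × A^0.37  ⇒  A^0.37 = 40/1.094 = 36.56
ln A = ln(36.56) / 0.37 = 3.5990 / 0.37 = 9.7271
A = e^9.7271 ≈ 16766 ha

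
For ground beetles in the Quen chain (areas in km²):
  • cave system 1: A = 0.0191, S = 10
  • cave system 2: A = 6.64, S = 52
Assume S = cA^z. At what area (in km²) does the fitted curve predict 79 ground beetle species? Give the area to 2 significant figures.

29 km²

z = ln(52/10) / ln(6.64/0.0191) = 1.6487 / 5.8512 = 0.2818
c = 10 / 0.0191^0.2818 = 10 / 0.3278 = 30.5
A = (79/30.5)^(1/0.2818) ⇒ ln A = ln(2.59)/0.2818 = 3.3773
A = e^3.3773 ≈ 29.29 km²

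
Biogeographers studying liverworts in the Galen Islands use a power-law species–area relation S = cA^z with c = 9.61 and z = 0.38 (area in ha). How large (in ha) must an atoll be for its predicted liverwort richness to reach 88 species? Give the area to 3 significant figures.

340 ha

88 = 9.61 × A^0.38  ⇒  A^0.38 = 88/9.61 = 9.157
ln A = ln(9.157) / 0.38 = 2.2145 / 0.38 = 5.8277
A = e^5.8277 ≈ 339.6 ha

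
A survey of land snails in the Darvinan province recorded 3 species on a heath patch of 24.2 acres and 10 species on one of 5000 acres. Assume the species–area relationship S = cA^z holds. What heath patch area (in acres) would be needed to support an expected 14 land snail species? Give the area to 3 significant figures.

22200 acres

z = ln(10/3) / ln(5000/24.2) = 1.2040 / 5.3308 = 0.2259
c = 3 / 24.2^0.2259 = 3 / 2.054 = 1.461
A = (14/1.461)^(1/0.2259) ⇒ ln A = ln(9.584)/0.2259 = 10.0070
A = e^10.0070 ≈ 22181 acres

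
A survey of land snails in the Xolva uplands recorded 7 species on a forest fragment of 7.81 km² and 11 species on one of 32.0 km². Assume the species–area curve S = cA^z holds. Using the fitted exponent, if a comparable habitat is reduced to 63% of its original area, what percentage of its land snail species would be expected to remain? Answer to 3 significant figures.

86.2%

z = ln(11/7) / ln(32/7.81) = 0.4520 / 1.4103 = 0.3205
S_new/S_old = (A_new/A_old)^z = 0.63^0.3205 = exp(0.3205 × -0.4620) = 0.8624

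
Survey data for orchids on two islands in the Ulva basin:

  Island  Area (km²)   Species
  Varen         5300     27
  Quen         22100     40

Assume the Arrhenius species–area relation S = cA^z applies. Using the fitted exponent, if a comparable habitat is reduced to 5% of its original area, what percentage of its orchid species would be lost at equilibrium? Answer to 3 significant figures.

56.2%

z = ln(40/27) / ln(22100/5300) = 0.3930 / 1.4279 = 0.2753
S_new/S_old = (A_new/A_old)^z = 0.05^0.2753 = exp(0.2753 × -2.9957) = 0.4384
Fraction lost = 1 − 0.4384 = 0.5616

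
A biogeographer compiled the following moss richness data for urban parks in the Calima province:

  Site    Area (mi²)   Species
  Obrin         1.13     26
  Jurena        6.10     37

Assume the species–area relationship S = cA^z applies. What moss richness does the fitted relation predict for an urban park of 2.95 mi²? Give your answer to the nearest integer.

32

z = ln(37/26) / ln(6.1/1.13) = 0.3528 / 1.6861 = 0.2093
c = 26 / 1.13^0.2093 = 26 / 1.026 = 25.34
S₃ = 25.34 × 2.95^0.2093 = 25.34 × 1.254 ≈ 31.78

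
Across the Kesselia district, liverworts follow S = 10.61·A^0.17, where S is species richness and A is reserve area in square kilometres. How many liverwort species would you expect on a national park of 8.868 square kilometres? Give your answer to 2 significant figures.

15

S = 10.61 × 8.868^0.17 = 10.61 × 1.449 ≈ 15.38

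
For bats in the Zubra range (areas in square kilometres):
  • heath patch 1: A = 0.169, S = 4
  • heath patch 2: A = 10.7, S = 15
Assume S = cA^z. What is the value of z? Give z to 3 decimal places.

Taking logs: ln S = ln c + z ln A, so z = (ln S₂ − ln S₁)/(ln A₂ − ln A₁).
z = ln(15/4) / ln(10.7/0.169) = ln(3.75) / ln(63.31) = 1.3218 / 4.1481 = 0.3186

0.319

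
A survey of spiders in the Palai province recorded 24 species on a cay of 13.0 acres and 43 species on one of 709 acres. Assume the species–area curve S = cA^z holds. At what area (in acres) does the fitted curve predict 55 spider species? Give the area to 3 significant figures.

z = ln(43/24) / ln(709/13) = 0.5831 / 3.9989 = 0.1458
c = 24 / 13^0.1458 = 24 / 1.454 = 16.51
A = (55/16.51)^(1/0.1458) ⇒ ln A = ln(3.331)/0.1458 = 8.2517
A = e^8.2517 ≈ 3834 acres

3830 acres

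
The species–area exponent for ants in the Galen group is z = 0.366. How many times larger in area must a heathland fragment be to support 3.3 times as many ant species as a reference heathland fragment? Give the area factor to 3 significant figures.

26.1

(A₂/A₁)^0.366 = 3.3, so A₂/A₁ = 3.3^(1/0.366) = 3.3^2.732
ln(A₂/A₁) = ln 3.3 / 0.366 = 1.1939 / 0.366 = 3.2621
A₂/A₁ = e^3.2621 ≈ 26.1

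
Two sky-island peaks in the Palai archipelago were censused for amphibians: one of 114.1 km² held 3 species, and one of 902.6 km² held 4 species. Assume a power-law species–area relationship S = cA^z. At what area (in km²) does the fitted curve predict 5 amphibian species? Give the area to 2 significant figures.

4500 km²

z = ln(4/3) / ln(902.6/114.1) = 0.2877 / 2.0682 = 0.1391
c = 3 / 114.1^0.1391 = 3 / 1.933 = 1.552
A = (5/1.552)^(1/0.1391) ⇒ ln A = ln(3.221)/0.1391 = 8.4095
A = e^8.4095 ≈ 4490 km²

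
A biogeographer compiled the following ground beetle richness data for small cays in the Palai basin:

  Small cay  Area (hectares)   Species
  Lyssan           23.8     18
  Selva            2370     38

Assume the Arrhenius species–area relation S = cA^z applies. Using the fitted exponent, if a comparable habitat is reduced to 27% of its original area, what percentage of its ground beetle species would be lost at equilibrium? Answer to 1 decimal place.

z = ln(38/18) / ln(2370/23.8) = 0.7472 / 4.6010 = 0.1624
S_new/S_old = (A_new/A_old)^z = 0.27^0.1624 = exp(0.1624 × -1.3093) = 0.8084
Fraction lost = 1 − 0.8084 = 0.1916

19.2%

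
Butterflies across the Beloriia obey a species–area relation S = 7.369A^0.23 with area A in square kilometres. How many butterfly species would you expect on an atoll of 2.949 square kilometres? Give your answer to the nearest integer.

9

S = 7.369 × 2.949^0.23
ln S = ln 7.369 + 0.23 × ln 2.949 = 1.9973 + 0.23 × 1.0815 = 2.2460
S = e^2.2460 ≈ 9.45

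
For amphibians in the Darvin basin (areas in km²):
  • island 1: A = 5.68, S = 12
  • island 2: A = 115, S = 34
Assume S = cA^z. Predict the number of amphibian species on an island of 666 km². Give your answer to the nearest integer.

z = ln(34/12) / ln(115/5.68) = 1.0415 / 3.0080 = 0.3462
c = 12 / 5.68^0.3462 = 12 / 1.825 = 6.577
S₃ = 6.577 × 666^0.3462 = 6.577 × 9.497 ≈ 62.46

62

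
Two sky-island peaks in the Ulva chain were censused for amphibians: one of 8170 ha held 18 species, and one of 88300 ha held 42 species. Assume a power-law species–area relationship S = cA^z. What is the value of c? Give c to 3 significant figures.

z = ln(S₂/S₁) / ln(A₂/A₁) = ln(42/18) / ln(88300/8170) = 0.8473 / 2.3803 = 0.3560
c = S₁ / A₁^z = 18 / 8170^0.3560 = 18 / 24.7 = 0.7289

0.729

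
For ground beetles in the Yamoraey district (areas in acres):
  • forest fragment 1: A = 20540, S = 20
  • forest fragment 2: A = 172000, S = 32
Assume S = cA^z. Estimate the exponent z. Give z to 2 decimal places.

0.22

Taking logs: ln S = ln c + z ln A, so z = (ln S₂ − ln S₁)/(ln A₂ − ln A₁).
z = ln(32/20) / ln(172000/20540) = ln(1.6) / ln(8.374) = 0.4700 / 2.1251 = 0.2212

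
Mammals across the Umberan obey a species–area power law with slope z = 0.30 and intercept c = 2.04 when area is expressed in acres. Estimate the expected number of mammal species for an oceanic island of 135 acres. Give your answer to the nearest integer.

S = 2.04 × 135^0.3 = 2.04 × 4.356 ≈ 8.886

9 species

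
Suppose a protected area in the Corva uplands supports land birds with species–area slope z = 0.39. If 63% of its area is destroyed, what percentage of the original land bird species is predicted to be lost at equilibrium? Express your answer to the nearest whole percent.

S_new/S_old = (A_new/A_old)^z = 0.37^0.39
= exp(0.39 × ln 0.37) = exp(0.39 × -0.9943) = exp(-0.3878) ≈ 0.6786
Fraction lost = 1 − 0.6786 = 0.3214

32%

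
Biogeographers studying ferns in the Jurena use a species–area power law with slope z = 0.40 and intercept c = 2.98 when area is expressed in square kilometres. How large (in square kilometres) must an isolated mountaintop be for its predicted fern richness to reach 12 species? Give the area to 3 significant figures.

32.5 square kilometres

12 = 2.98 × A^0.4  ⇒  A^0.4 = 12/2.98 = 4.027
ln A = ln(4.027) / 0.4 = 1.3930 / 0.4 = 3.4825
A = e^3.4825 ≈ 32.54 square kilometres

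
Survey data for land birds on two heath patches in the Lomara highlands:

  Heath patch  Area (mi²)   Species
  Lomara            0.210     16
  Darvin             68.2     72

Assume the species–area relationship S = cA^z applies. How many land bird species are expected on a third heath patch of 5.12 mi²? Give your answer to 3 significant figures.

36.7

z = ln(72/16) / ln(68.2/0.21) = 1.5041 / 5.7831 = 0.2601
c = 16 / 0.21^0.2601 = 16 / 0.6664 = 24.01
S₃ = 24.01 × 5.12^0.2601 = 24.01 × 1.529 ≈ 36.72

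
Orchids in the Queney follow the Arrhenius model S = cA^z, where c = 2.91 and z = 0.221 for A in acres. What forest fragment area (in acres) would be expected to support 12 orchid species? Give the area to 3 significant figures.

12 = 2.91 × A^0.221  ⇒  A^0.221 = 12/2.91 = 4.124
ln A = ln(4.124) / 0.221 = 1.4168 / 0.221 = 6.4106
A = e^6.4106 ≈ 608.3 acres

608 acres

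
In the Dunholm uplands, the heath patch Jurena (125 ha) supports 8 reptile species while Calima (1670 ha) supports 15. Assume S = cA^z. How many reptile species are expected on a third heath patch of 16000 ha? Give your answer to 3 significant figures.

z = ln(15/8) / ln(1670/125) = 0.6286 / 2.5923 = 0.2425
c = 8 / 125^0.2425 = 8 / 3.225 = 2.481
S₃ = 2.481 × 16000^0.2425 = 2.481 × 10.46 ≈ 25.95

25.9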